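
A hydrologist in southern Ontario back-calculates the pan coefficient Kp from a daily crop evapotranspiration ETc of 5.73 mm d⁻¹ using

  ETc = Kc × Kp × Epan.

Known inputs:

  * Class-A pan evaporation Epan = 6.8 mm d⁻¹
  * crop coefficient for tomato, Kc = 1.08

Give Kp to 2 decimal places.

ETc = Kc × Kp × Epan  ⇒  Kp = ETc / (Kc × Epan)
Kp = 5.73 / (1.08 × 6.8) = 5.73 / 7.344 = 0.7802

0.78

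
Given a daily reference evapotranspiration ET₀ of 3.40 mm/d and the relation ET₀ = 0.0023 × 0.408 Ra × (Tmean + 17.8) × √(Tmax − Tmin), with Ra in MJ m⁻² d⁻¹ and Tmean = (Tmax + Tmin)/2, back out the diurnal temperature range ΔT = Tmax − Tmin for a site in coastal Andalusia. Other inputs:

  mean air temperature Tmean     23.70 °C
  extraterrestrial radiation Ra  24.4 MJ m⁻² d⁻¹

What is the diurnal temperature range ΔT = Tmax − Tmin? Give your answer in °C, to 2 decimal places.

12.80 °C

√ΔT = ET₀ / [0.0023 × 0.408 × Ra × (Tmean+17.8)] = 3.40 / (0.0023 × 9.9552 × 41.50) = 3.5781
ΔT = 3.5781² = 12.803 °C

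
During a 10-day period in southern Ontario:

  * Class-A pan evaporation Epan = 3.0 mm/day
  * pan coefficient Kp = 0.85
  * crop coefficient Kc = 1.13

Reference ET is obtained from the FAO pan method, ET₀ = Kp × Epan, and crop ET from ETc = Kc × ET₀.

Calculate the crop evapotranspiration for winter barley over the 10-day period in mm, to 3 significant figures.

ET₀ = 0.85 × 3.0 = 2.5500 mm/d
ETc = Kc × ET₀ = 1.13 × 2.5500 = 2.8815 mm/d
Over 10 days: 2.8815 × 10 = 28.815 mm

28.8 mm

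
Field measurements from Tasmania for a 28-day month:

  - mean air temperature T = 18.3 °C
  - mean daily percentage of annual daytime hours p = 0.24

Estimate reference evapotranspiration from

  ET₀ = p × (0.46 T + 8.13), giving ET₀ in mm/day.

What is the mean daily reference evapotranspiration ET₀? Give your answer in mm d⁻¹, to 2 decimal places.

3.97 mm d⁻¹

ET₀ = 0.24 × (0.46 × 18.3 + 8.13) = 0.24 × 16.548 = 3.9715 mm/d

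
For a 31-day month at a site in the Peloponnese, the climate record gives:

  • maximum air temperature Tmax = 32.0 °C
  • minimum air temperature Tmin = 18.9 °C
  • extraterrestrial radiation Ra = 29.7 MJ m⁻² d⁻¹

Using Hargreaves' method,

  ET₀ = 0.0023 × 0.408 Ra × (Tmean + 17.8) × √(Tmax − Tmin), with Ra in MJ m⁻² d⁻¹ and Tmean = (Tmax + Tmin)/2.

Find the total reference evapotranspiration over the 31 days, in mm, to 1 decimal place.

135.2 mm

Tmean = (32.0 + 18.9)/2 = 25.45 °C
0.408 Ra = 0.408 × 29.7 = 12.1176 mm/d equivalent
ET₀ = 0.0023 × 12.1176 × (25.45 + 17.8) × √13.1 = 0.0023 × 12.1176 × 43.25 × 3.6194 = 4.3628 mm/d
Over 31 days: 4.3628 × 31 = 135.247 mm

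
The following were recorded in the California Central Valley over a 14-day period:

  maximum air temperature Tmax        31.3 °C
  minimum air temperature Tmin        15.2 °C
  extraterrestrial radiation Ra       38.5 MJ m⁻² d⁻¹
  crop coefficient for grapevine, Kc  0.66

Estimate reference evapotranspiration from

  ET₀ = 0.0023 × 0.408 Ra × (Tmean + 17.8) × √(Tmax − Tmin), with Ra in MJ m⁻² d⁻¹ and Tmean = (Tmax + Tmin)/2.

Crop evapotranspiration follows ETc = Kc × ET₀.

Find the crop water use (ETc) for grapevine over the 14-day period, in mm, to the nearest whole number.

Tmean = (31.3 + 15.2)/2 = 23.25 °C
0.408 Ra = 0.408 × 38.5 = 15.7080 mm/d equivalent
ET₀ = 0.0023 × 15.7080 × (23.25 + 17.8) × √16.1 = 0.0023 × 15.7080 × 41.05 × 4.0125 = 5.9508 mm/d
ETc = Kc × ET₀ = 0.66 × 5.9508 = 3.9275 mm/d
Over 14 days: 3.9275 × 14 = 54.985 mm

55 mm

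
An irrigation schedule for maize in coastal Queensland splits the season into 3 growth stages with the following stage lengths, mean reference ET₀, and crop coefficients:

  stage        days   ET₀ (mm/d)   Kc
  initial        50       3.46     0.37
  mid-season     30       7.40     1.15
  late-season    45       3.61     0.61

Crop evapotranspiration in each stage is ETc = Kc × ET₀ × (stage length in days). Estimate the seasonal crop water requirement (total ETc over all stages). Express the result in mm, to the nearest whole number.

418 mm

initial: 0.37 × 3.46 × 50 = 64.01 mm
mid-season: 1.15 × 7.40 × 30 = 255.30 mm
late-season: 0.61 × 3.61 × 45 = 99.09 mm
Seasonal total = 418.40 mm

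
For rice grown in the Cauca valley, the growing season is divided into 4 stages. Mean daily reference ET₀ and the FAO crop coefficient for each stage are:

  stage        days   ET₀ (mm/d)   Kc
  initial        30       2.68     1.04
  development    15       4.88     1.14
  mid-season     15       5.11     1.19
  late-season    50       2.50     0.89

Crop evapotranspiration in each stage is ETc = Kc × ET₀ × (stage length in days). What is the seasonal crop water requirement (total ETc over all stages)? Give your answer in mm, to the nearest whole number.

initial: 1.04 × 2.68 × 30 = 83.62 mm
development: 1.14 × 4.88 × 15 = 83.45 mm
mid-season: 1.19 × 5.11 × 15 = 91.21 mm
late-season: 0.89 × 2.50 × 50 = 111.25 mm
Seasonal total = 369.53 mm

370 mm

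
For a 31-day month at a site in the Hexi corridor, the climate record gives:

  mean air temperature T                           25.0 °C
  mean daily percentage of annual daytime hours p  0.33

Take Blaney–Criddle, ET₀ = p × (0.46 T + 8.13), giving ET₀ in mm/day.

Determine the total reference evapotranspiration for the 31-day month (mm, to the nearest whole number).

201 mm

ET₀ = 0.33 × (0.46 × 25.0 + 8.13) = 0.33 × 19.630 = 6.4779 mm/d
Monthly total = 6.4779 × 31 = 200.815 mm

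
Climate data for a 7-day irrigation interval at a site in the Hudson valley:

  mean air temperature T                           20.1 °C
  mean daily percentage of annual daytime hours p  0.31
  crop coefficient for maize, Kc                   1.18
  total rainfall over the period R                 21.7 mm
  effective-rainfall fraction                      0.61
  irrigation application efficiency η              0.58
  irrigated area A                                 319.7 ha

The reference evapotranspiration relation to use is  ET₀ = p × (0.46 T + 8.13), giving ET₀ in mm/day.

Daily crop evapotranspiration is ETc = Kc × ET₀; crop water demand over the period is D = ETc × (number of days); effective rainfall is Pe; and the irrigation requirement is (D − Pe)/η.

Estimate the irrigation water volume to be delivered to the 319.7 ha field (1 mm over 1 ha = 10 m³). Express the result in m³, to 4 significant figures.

ET₀ = 0.31 × (0.46 × 20.1 + 8.13) = 0.31 × 17.376 = 5.3866 mm/d
ETc = Kc × ET₀ = 1.18 × 5.3866 = 6.3562 mm/d
Crop demand D = ETc × 7 d = 6.3562 × 7 = 44.493 mm
Pe = 0.61 × 21.7 = 13.237 mm
D − Pe = 44.493 − 13.237 = 31.256 mm
Gross irrigation = 31.256 / 0.58 = 53.890 mm
Volume = 53.890 mm × 319.7 ha × 10 = 172286.3 m³

172300 m³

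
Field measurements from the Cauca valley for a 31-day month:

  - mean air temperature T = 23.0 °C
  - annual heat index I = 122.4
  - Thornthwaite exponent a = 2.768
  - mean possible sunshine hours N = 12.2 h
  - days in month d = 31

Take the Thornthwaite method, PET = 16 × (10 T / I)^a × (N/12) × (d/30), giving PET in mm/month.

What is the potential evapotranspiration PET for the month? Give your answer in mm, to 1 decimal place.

10T/I = 10 × 23.0 / 122.4 = 1.8791
(10T/I)^a = 1.8791^2.768 = 5.7318
Uncorrected PET = 16 × 5.7318 = 91.709 mm
Correction = (N/12)(d/30) = (12.2/12)(31/30) = 1.0506
PET = 91.709 × 1.0506 = 96.349 mm/month

96.3 mm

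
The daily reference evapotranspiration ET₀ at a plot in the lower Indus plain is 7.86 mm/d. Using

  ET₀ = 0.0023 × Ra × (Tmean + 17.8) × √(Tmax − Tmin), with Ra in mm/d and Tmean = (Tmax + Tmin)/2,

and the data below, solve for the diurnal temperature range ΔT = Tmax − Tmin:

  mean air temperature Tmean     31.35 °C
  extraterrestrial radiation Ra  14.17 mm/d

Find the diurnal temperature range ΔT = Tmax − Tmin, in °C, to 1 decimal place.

√ΔT = ET₀ / [0.0023 × Ra × (Tmean+17.8)] = 7.86 / (0.0023 × 14.17 × 49.15) = 4.9068
ΔT = 4.9068² = 24.077 °C

24.1 °C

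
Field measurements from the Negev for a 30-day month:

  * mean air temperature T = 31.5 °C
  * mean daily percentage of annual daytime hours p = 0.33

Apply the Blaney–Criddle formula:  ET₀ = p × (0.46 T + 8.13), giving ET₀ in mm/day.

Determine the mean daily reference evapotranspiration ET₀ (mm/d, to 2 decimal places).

7.46 mm/d

ET₀ = 0.33 × (0.46 × 31.5 + 8.13) = 0.33 × 22.620 = 7.4646 mm/d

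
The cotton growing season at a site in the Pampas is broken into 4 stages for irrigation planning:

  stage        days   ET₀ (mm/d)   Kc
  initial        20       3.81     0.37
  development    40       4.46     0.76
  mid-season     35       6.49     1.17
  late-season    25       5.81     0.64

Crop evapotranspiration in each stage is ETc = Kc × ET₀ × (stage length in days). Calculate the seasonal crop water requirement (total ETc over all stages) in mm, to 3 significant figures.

523 mm

initial: 0.37 × 3.81 × 20 = 28.19 mm
development: 0.76 × 4.46 × 40 = 135.58 mm
mid-season: 1.17 × 6.49 × 35 = 265.77 mm
late-season: 0.64 × 5.81 × 25 = 92.96 mm
Seasonal total = 522.50 mm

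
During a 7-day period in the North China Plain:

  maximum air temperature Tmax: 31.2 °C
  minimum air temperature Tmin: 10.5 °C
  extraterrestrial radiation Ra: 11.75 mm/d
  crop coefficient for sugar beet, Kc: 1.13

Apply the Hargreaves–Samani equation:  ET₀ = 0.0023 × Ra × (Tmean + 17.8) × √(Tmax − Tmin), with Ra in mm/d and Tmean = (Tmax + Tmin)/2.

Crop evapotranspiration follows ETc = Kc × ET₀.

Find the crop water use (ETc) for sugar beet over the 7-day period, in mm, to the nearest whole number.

Tmean = (31.2 + 10.5)/2 = 20.85 °C
ET₀ = 0.0023 × 11.75 × (20.85 + 17.8) × √20.7 = 0.0023 × 11.75 × 38.65 × 4.5497 = 4.7522 mm/d
ETc = Kc × ET₀ = 1.13 × 4.7522 = 5.3700 mm/d
Over 7 days: 5.3700 × 7 = 37.590 mm

38 mm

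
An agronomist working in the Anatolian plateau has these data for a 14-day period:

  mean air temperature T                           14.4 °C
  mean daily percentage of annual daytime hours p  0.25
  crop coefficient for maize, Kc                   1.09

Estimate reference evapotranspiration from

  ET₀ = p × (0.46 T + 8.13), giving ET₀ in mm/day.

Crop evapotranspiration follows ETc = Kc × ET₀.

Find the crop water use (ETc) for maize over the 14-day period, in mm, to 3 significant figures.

ET₀ = 0.25 × (0.46 × 14.4 + 8.13) = 0.25 × 14.754 = 3.6885 mm/d
ETc = Kc × ET₀ = 1.09 × 3.6885 = 4.0205 mm/d
Over 14 days: 4.0205 × 14 = 56.287 mm

56.3 mm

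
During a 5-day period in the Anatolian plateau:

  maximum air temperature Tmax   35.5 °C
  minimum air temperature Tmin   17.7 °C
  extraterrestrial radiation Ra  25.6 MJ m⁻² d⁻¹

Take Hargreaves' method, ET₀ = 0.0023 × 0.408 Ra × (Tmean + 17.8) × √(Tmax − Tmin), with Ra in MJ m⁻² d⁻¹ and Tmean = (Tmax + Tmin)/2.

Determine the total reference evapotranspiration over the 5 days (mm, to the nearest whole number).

Tmean = (35.5 + 17.7)/2 = 26.60 °C
0.408 Ra = 0.408 × 25.6 = 10.4448 mm/d equivalent
ET₀ = 0.0023 × 10.4448 × (26.60 + 17.8) × √17.8 = 0.0023 × 10.4448 × 44.40 × 4.2190 = 4.5001 mm/d
Over 5 days: 4.5001 × 5 = 22.501 mm

23 mm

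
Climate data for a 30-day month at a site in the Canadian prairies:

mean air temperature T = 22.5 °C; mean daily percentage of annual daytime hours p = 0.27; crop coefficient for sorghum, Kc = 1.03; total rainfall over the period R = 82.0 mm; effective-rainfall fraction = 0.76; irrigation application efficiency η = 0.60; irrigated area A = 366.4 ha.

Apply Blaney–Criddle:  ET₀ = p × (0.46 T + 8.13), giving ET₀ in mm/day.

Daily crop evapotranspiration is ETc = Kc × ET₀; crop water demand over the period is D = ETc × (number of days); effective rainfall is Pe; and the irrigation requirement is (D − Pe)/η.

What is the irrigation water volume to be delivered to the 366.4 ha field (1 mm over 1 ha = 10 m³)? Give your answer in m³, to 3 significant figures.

561000 m³

ET₀ = 0.27 × (0.46 × 22.5 + 8.13) = 0.27 × 18.480 = 4.9896 mm/d
ETc = Kc × ET₀ = 1.03 × 4.9896 = 5.1393 mm/d
Crop demand D = ETc × 30 d = 5.1393 × 30 = 154.179 mm
Pe = 0.76 × 82.0 = 62.320 mm
D − Pe = 154.179 − 62.320 = 91.859 mm
Gross irrigation = 91.859 / 0.60 = 153.098 mm
Volume = 153.098 mm × 366.4 ha × 10 = 560951.1 m³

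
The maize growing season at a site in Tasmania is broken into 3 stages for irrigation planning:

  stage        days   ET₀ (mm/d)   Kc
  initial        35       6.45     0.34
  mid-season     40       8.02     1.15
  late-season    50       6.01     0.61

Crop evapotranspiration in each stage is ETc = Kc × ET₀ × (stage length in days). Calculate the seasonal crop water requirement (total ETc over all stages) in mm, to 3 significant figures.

initial: 0.34 × 6.45 × 35 = 76.76 mm
mid-season: 1.15 × 8.02 × 40 = 368.92 mm
late-season: 0.61 × 6.01 × 50 = 183.31 mm
Seasonal total = 628.99 mm

629 mm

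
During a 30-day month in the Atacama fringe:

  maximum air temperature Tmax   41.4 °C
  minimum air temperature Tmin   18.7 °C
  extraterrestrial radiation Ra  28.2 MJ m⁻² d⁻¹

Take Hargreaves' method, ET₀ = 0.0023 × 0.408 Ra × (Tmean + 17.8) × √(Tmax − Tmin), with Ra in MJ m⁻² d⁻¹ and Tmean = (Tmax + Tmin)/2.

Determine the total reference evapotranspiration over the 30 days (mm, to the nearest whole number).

181 mm

Tmean = (41.4 + 18.7)/2 = 30.05 °C
0.408 Ra = 0.408 × 28.2 = 11.5056 mm/d equivalent
ET₀ = 0.0023 × 11.5056 × (30.05 + 17.8) × √22.7 = 0.0023 × 11.5056 × 47.85 × 4.7645 = 6.0330 mm/d
Over 30 days: 6.0330 × 30 = 180.990 mm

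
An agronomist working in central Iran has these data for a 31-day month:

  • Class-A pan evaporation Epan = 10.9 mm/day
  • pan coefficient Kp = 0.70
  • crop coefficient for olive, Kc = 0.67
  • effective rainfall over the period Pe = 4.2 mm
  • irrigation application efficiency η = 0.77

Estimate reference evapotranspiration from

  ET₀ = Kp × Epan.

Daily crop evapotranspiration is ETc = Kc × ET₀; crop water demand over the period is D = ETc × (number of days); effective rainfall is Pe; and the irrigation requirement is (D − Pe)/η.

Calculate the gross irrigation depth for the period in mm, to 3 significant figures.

ET₀ = 0.70 × 10.9 = 7.6300 mm/d
ETc = Kc × ET₀ = 0.67 × 7.6300 = 5.1121 mm/d
Crop demand D = ETc × 31 d = 5.1121 × 31 = 158.475 mm
D − Pe = 158.475 − 4.2 = 154.275 mm
Gross irrigation = 154.275 / 0.77 = 200.357 mm

200 mm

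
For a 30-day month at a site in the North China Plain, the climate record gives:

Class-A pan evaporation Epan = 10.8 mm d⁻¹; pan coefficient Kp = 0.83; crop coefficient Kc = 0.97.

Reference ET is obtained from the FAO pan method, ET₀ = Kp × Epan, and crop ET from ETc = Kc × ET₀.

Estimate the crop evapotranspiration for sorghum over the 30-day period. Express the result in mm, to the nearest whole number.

261 mm

ET₀ = 0.83 × 10.8 = 8.9640 mm/d
ETc = Kc × ET₀ = 0.97 × 8.9640 = 8.6951 mm/d
Over 30 days: 8.6951 × 30 = 260.853 mm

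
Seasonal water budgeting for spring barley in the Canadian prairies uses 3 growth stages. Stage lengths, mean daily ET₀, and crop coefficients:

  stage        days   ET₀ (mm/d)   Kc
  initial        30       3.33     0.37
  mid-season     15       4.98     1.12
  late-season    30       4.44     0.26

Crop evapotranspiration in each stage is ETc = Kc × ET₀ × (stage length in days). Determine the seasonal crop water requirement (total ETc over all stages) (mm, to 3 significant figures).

155 mm

initial: 0.37 × 3.33 × 30 = 36.96 mm
mid-season: 1.12 × 4.98 × 15 = 83.66 mm
late-season: 0.26 × 4.44 × 30 = 34.63 mm
Seasonal total = 155.25 mm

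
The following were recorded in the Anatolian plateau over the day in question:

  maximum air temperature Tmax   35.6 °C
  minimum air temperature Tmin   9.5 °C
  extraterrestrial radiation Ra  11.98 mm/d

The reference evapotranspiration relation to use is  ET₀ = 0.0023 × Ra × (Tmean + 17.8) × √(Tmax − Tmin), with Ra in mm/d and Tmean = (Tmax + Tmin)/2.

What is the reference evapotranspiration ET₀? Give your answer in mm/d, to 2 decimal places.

5.68 mm/d

Tmean = (35.6 + 9.5)/2 = 22.55 °C
ET₀ = 0.0023 × 11.98 × (22.55 + 17.8) × √26.1 = 0.0023 × 11.98 × 40.35 × 5.1088 = 5.6800 mm/d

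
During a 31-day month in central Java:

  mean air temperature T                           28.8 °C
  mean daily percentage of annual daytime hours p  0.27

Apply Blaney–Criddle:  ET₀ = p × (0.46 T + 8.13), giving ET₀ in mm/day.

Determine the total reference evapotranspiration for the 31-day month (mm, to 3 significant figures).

179 mm

ET₀ = 0.27 × (0.46 × 28.8 + 8.13) = 0.27 × 21.378 = 5.7721 mm/d
Monthly total = 5.7721 × 31 = 178.935 mm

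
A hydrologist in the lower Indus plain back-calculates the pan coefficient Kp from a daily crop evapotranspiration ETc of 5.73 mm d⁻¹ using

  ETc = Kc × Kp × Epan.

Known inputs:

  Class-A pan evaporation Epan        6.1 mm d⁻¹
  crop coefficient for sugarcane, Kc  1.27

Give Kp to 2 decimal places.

ETc = Kc × Kp × Epan  ⇒  Kp = ETc / (Kc × Epan)
Kp = 5.73 / (1.27 × 6.1) = 5.73 / 7.747 = 0.7396

0.74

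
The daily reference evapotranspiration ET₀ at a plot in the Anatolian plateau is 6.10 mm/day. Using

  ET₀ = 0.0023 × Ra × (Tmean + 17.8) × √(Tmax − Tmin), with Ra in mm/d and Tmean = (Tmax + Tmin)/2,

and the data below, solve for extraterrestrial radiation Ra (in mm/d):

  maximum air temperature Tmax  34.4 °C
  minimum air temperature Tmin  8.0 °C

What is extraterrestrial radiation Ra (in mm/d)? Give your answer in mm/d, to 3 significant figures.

Tmean = 21.20 °C; √ΔT = 5.1381
Ra = ET₀ / [0.0023 × (Tmean+17.8) × √ΔT] = 6.10 / (0.0023 × 39.00 × 5.1381) = 13.235 mm/d

13.2 mm/d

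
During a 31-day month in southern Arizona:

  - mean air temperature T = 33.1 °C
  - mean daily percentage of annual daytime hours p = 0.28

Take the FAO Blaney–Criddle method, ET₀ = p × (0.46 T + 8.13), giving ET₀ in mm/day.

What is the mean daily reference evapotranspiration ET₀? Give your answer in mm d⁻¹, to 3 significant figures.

ET₀ = 0.28 × (0.46 × 33.1 + 8.13) = 0.28 × 23.356 = 6.5397 mm/d

6.54 mm d⁻¹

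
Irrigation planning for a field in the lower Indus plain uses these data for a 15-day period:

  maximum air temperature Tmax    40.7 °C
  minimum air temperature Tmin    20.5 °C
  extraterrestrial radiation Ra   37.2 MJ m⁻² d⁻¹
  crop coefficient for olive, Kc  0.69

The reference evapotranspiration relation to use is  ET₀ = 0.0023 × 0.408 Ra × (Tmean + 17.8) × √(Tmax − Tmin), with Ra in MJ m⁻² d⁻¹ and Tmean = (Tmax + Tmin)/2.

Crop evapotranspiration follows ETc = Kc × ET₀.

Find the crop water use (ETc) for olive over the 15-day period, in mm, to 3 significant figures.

78.6 mm

Tmean = (40.7 + 20.5)/2 = 30.60 °C
0.408 Ra = 0.408 × 37.2 = 15.1776 mm/d equivalent
ET₀ = 0.0023 × 15.1776 × (30.60 + 17.8) × √20.2 = 0.0023 × 15.1776 × 48.40 × 4.4944 = 7.5936 mm/d
ETc = Kc × ET₀ = 0.69 × 7.5936 = 5.2396 mm/d
Over 15 days: 5.2396 × 15 = 78.594 mm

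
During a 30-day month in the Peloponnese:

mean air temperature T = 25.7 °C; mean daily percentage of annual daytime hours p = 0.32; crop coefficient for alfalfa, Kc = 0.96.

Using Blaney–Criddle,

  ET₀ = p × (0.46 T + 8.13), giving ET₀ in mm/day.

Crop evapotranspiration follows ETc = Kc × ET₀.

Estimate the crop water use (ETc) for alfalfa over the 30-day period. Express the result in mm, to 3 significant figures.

ET₀ = 0.32 × (0.46 × 25.7 + 8.13) = 0.32 × 19.952 = 6.3846 mm/d
ETc = Kc × ET₀ = 0.96 × 6.3846 = 6.1292 mm/d
Over 30 days: 6.1292 × 30 = 183.876 mm

184 mm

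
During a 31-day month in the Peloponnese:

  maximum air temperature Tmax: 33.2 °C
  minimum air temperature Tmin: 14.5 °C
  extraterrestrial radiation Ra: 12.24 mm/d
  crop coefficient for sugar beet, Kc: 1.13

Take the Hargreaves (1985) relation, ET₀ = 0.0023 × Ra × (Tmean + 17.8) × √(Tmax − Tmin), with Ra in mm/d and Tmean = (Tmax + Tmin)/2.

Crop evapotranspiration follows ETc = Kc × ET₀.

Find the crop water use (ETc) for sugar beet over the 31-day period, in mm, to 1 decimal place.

Tmean = (33.2 + 14.5)/2 = 23.85 °C
ET₀ = 0.0023 × 12.24 × (23.85 + 17.8) × √18.7 = 0.0023 × 12.24 × 41.65 × 4.3243 = 5.0704 mm/d
ETc = Kc × ET₀ = 1.13 × 5.0704 = 5.7296 mm/d
Over 31 days: 5.7296 × 31 = 177.618 mm

177.6 mm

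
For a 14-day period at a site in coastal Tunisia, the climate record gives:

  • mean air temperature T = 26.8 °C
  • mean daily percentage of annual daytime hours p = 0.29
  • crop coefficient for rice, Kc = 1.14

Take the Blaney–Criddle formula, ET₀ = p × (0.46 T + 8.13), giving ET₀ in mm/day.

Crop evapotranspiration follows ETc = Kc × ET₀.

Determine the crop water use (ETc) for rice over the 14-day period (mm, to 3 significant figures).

94.7 mm

ET₀ = 0.29 × (0.46 × 26.8 + 8.13) = 0.29 × 20.458 = 5.9328 mm/d
ETc = Kc × ET₀ = 1.14 × 5.9328 = 6.7634 mm/d
Over 14 days: 6.7634 × 14 = 94.688 mm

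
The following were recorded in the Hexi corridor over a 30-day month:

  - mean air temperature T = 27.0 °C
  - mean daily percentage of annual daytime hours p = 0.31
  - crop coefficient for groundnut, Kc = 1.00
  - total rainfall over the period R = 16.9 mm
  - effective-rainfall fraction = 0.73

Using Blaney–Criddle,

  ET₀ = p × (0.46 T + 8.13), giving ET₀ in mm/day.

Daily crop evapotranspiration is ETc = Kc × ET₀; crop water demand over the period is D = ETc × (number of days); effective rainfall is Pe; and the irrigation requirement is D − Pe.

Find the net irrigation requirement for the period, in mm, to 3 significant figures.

179 mm

ET₀ = 0.31 × (0.46 × 27.0 + 8.13) = 0.31 × 20.550 = 6.3705 mm/d
ETc = Kc × ET₀ = 1.00 × 6.3705 = 6.3705 mm/d
Crop demand D = ETc × 30 d = 6.3705 × 30 = 191.115 mm
Pe = 0.73 × 16.9 = 12.337 mm
D − Pe = 191.115 − 12.337 = 178.778 mm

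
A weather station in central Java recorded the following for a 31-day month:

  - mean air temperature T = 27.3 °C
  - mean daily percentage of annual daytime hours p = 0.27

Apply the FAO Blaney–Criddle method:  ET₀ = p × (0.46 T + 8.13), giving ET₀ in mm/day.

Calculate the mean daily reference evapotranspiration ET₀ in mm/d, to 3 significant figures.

ET₀ = 0.27 × (0.46 × 27.3 + 8.13) = 0.27 × 20.688 = 5.5858 mm/d

5.59 mm/d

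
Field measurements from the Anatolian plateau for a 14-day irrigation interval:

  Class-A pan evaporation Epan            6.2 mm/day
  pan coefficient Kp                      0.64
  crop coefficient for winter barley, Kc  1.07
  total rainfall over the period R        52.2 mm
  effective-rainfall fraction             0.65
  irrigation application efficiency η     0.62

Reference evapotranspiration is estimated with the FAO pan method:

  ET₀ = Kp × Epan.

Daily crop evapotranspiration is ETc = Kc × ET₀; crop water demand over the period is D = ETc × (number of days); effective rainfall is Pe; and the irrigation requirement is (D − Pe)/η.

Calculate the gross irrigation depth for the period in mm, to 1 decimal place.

ET₀ = 0.64 × 6.2 = 3.9680 mm/d
ETc = Kc × ET₀ = 1.07 × 3.9680 = 4.2458 mm/d
Crop demand D = ETc × 14 d = 4.2458 × 14 = 59.441 mm
Pe = 0.65 × 52.2 = 33.930 mm
D − Pe = 59.441 − 33.930 = 25.511 mm
Gross irrigation = 25.511 / 0.62 = 41.147 mm

41.1 mm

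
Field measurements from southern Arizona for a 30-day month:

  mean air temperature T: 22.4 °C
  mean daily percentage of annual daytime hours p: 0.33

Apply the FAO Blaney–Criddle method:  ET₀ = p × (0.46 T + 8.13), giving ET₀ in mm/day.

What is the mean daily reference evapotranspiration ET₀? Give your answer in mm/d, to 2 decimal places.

ET₀ = 0.33 × (0.46 × 22.4 + 8.13) = 0.33 × 18.434 = 6.0832 mm/d

6.08 mm/d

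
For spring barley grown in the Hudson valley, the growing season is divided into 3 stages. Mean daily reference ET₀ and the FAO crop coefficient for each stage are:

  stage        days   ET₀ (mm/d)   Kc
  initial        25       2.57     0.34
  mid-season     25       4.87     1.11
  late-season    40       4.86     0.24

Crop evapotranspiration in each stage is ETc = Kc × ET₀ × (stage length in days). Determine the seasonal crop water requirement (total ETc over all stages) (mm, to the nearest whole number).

initial: 0.34 × 2.57 × 25 = 21.85 mm
mid-season: 1.11 × 4.87 × 25 = 135.14 mm
late-season: 0.24 × 4.86 × 40 = 46.66 mm
Seasonal total = 203.65 mm

204 mm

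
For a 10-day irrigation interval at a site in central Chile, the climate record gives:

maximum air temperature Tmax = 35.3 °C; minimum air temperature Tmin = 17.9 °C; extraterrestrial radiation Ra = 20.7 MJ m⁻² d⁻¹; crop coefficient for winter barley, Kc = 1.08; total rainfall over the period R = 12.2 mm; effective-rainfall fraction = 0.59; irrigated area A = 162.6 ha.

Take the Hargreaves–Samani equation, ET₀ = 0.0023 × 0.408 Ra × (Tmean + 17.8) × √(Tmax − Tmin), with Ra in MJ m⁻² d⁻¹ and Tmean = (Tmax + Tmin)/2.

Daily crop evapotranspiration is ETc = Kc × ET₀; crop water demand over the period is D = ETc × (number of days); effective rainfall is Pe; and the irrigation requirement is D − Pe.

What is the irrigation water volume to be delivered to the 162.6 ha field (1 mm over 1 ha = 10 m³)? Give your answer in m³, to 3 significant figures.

51500 m³

Tmean = (35.3 + 17.9)/2 = 26.60 °C
0.408 Ra = 0.408 × 20.7 = 8.4456 mm/d equivalent
ET₀ = 0.0023 × 8.4456 × (26.60 + 17.8) × √17.4 = 0.0023 × 8.4456 × 44.40 × 4.1713 = 3.5976 mm/d
ETc = Kc × ET₀ = 1.08 × 3.5976 = 3.8854 mm/d
Crop demand D = ETc × 10 d = 3.8854 × 10 = 38.854 mm
Pe = 0.59 × 12.2 = 7.198 mm
D − Pe = 38.854 − 7.198 = 31.656 mm
Volume = 31.656 mm × 162.6 ha × 10 = 51472.7 m³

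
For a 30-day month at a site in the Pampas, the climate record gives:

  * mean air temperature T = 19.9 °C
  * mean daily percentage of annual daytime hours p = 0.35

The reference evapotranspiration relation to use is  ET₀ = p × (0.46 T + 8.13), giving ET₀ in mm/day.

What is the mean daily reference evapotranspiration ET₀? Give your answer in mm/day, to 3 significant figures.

ET₀ = 0.35 × (0.46 × 19.9 + 8.13) = 0.35 × 17.284 = 6.0494 mm/d

6.05 mm/day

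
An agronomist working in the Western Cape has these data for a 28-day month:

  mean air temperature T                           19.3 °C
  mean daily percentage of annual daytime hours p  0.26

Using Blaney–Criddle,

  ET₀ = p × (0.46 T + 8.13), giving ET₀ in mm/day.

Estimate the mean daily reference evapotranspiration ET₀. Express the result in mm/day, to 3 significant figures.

ET₀ = 0.26 × (0.46 × 19.3 + 8.13) = 0.26 × 17.008 = 4.4221 mm/d

4.42 mm/day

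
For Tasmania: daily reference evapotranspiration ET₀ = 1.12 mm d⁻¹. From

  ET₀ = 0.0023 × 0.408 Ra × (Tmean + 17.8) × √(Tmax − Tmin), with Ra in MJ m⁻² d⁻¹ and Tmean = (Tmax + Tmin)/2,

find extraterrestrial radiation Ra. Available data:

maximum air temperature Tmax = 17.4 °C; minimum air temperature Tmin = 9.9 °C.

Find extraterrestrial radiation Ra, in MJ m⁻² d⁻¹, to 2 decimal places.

Tmean = (17.4+9.9)/2 = 13.65 °C; ΔT = 7.5
Ra = ET₀ / [0.0023 × 0.408 × (Tmean+17.8) × √ΔT]
   = 1.12 / (0.0023 × 0.408 × 31.45 × 2.7386) = 13.857 MJ m⁻² d⁻¹

13.86 MJ m⁻² d⁻¹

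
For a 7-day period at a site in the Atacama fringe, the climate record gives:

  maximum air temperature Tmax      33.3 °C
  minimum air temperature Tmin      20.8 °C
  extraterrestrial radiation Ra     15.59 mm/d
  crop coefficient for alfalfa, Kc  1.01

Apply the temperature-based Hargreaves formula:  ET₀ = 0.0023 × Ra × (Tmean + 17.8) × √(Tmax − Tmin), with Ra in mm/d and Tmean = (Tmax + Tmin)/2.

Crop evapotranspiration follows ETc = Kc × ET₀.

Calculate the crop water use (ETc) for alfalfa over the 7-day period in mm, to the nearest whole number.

Tmean = (33.3 + 20.8)/2 = 27.05 °C
ET₀ = 0.0023 × 15.59 × (27.05 + 17.8) × √12.5 = 0.0023 × 15.59 × 44.85 × 3.5355 = 5.6857 mm/d
ETc = Kc × ET₀ = 1.01 × 5.6857 = 5.7426 mm/d
Over 7 days: 5.7426 × 7 = 40.198 mm

40 mm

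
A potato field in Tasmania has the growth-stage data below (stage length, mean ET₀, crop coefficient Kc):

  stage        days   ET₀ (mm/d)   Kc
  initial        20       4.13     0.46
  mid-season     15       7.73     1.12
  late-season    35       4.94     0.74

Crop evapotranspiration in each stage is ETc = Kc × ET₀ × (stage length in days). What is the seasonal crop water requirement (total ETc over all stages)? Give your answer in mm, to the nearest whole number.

296 mm

initial: 0.46 × 4.13 × 20 = 38.00 mm
mid-season: 1.12 × 7.73 × 15 = 129.86 mm
late-season: 0.74 × 4.94 × 35 = 127.95 mm
Seasonal total = 295.81 mm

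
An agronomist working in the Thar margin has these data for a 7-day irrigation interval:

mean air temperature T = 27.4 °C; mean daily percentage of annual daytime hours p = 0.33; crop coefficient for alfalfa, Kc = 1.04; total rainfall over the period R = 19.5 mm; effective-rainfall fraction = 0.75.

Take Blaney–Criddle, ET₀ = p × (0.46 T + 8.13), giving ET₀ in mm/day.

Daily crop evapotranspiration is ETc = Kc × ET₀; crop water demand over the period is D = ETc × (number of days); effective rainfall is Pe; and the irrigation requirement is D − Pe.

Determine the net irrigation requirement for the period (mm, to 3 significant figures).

ET₀ = 0.33 × (0.46 × 27.4 + 8.13) = 0.33 × 20.734 = 6.8422 mm/d
ETc = Kc × ET₀ = 1.04 × 6.8422 = 7.1159 mm/d
Crop demand D = ETc × 7 d = 7.1159 × 7 = 49.811 mm
Pe = 0.75 × 19.5 = 14.625 mm
D − Pe = 49.811 − 14.625 = 35.186 mm

35.2 mm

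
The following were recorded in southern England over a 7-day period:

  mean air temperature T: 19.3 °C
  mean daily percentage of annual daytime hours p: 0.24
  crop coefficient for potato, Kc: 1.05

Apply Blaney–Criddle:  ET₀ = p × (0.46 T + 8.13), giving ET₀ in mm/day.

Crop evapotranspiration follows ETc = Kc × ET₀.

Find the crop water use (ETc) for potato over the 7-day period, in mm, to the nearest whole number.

ET₀ = 0.24 × (0.46 × 19.3 + 8.13) = 0.24 × 17.008 = 4.0819 mm/d
ETc = Kc × ET₀ = 1.05 × 4.0819 = 4.2860 mm/d
Over 7 days: 4.2860 × 7 = 30.002 mm

30 mm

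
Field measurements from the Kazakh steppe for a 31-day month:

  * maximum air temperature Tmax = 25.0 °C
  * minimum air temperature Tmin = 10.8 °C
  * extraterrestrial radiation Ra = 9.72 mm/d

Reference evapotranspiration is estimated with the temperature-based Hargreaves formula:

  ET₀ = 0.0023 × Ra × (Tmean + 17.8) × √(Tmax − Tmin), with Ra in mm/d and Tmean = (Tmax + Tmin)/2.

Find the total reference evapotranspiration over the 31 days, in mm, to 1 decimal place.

93.2 mm

Tmean = (25.0 + 10.8)/2 = 17.90 °C
ET₀ = 0.0023 × 9.72 × (17.90 + 17.8) × √14.2 = 0.0023 × 9.72 × 35.70 × 3.7683 = 3.0075 mm/d
Over 31 days: 3.0075 × 31 = 93.233 mm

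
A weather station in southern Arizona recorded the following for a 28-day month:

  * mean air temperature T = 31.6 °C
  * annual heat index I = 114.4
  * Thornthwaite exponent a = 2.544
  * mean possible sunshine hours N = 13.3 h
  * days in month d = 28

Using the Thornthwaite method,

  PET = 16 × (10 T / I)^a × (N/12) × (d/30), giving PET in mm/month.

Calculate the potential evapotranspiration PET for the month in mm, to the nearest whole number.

10T/I = 10 × 31.6 / 114.4 = 2.7622
(10T/I)^a = 2.7622^2.544 = 13.2603
Uncorrected PET = 16 × 13.2603 = 212.165 mm
Correction = (N/12)(d/30) = (13.3/12)(28/30) = 1.0344
PET = 212.165 × 1.0344 = 219.463 mm/month

219 mm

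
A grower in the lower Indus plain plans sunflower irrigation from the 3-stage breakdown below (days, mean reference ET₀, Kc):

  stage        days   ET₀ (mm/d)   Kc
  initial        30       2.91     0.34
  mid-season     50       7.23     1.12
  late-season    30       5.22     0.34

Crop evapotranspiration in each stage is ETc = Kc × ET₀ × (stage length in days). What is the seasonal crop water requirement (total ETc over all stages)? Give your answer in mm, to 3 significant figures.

initial: 0.34 × 2.91 × 30 = 29.68 mm
mid-season: 1.12 × 7.23 × 50 = 404.88 mm
late-season: 0.34 × 5.22 × 30 = 53.24 mm
Seasonal total = 487.80 mm

488 mm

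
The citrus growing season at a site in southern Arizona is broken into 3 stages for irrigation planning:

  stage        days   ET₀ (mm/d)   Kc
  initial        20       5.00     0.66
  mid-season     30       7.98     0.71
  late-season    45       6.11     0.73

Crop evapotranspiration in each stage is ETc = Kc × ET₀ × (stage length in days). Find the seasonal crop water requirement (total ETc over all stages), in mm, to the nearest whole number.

437 mm

initial: 0.66 × 5.00 × 20 = 66.00 mm
mid-season: 0.71 × 7.98 × 30 = 169.97 mm
late-season: 0.73 × 6.11 × 45 = 200.71 mm
Seasonal total = 436.68 mm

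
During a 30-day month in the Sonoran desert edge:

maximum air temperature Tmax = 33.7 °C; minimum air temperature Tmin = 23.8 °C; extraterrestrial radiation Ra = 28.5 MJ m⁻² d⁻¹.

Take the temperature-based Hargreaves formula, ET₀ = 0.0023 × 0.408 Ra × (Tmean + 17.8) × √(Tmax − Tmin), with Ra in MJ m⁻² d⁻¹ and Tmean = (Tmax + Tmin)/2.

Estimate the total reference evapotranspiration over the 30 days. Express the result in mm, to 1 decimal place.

Tmean = (33.7 + 23.8)/2 = 28.75 °C
0.408 Ra = 0.408 × 28.5 = 11.6280 mm/d equivalent
ET₀ = 0.0023 × 11.6280 × (28.75 + 17.8) × √9.9 = 0.0023 × 11.6280 × 46.55 × 3.1464 = 3.9171 mm/d
Over 30 days: 3.9171 × 30 = 117.513 mm

117.5 mm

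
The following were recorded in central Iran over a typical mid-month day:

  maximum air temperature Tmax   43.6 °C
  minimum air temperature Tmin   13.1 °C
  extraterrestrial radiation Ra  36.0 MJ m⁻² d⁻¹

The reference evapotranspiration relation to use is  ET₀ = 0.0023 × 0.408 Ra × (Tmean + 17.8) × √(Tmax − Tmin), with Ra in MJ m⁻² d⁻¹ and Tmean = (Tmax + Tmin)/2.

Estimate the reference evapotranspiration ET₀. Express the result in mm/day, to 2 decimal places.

Tmean = (43.6 + 13.1)/2 = 28.35 °C
0.408 Ra = 0.408 × 36.0 = 14.6880 mm/d equivalent
ET₀ = 0.0023 × 14.6880 × (28.35 + 17.8) × √30.5 = 0.0023 × 14.6880 × 46.15 × 5.5227 = 8.6102 mm/d

8.61 mm/day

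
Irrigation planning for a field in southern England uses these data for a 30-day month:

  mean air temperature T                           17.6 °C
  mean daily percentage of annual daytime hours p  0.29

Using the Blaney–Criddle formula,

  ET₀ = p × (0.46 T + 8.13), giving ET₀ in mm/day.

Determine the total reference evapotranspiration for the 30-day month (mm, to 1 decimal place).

141.2 mm

ET₀ = 0.29 × (0.46 × 17.6 + 8.13) = 0.29 × 16.226 = 4.7055 mm/d
Monthly total = 4.7055 × 30 = 141.165 mm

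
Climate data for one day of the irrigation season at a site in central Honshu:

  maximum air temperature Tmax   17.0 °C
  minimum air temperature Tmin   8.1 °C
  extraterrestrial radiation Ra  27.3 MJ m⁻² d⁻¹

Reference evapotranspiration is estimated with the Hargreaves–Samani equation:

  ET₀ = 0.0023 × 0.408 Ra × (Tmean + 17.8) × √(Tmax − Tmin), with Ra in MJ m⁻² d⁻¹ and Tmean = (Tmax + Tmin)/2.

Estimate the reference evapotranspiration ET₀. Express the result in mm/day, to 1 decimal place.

Tmean = (17.0 + 8.1)/2 = 12.55 °C
0.408 Ra = 0.408 × 27.3 = 11.1384 mm/d equivalent
ET₀ = 0.0023 × 11.1384 × (12.55 + 17.8) × √8.9 = 0.0023 × 11.1384 × 30.35 × 2.9833 = 2.3196 mm/d

2.3 mm/day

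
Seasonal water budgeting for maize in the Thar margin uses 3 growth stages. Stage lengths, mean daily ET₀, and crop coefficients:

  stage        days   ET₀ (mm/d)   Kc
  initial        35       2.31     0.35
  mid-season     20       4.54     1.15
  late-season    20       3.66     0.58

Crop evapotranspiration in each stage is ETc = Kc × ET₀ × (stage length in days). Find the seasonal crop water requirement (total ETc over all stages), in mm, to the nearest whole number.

initial: 0.35 × 2.31 × 35 = 28.30 mm
mid-season: 1.15 × 4.54 × 20 = 104.42 mm
late-season: 0.58 × 3.66 × 20 = 42.46 mm
Seasonal total = 175.18 mm

175 mm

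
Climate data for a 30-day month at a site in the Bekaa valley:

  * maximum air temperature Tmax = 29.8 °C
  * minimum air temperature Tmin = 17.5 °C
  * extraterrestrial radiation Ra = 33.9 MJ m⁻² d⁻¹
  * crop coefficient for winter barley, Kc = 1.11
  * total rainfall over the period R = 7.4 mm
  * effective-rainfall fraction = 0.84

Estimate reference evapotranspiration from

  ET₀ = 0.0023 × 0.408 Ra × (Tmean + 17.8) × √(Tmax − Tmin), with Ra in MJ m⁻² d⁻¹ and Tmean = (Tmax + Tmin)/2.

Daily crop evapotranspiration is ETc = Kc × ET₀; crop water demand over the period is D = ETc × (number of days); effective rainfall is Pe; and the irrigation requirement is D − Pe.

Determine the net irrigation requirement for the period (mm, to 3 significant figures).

Tmean = (29.8 + 17.5)/2 = 23.65 °C
0.408 Ra = 0.408 × 33.9 = 13.8312 mm/d equivalent
ET₀ = 0.0023 × 13.8312 × (23.65 + 17.8) × √12.3 = 0.0023 × 13.8312 × 41.45 × 3.5071 = 4.6245 mm/d
ETc = Kc × ET₀ = 1.11 × 4.6245 = 5.1332 mm/d
Crop demand D = ETc × 30 d = 5.1332 × 30 = 153.996 mm
Pe = 0.84 × 7.4 = 6.216 mm
D − Pe = 153.996 − 6.216 = 147.780 mm

148 mm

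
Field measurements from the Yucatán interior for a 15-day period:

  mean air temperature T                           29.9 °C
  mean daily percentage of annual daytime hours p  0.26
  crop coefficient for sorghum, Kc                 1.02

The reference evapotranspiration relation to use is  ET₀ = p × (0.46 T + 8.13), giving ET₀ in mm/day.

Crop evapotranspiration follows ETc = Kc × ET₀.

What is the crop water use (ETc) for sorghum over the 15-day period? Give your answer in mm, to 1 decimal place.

ET₀ = 0.26 × (0.46 × 29.9 + 8.13) = 0.26 × 21.884 = 5.6898 mm/d
ETc = Kc × ET₀ = 1.02 × 5.6898 = 5.8036 mm/d
Over 15 days: 5.8036 × 15 = 87.054 mm

87.1 mm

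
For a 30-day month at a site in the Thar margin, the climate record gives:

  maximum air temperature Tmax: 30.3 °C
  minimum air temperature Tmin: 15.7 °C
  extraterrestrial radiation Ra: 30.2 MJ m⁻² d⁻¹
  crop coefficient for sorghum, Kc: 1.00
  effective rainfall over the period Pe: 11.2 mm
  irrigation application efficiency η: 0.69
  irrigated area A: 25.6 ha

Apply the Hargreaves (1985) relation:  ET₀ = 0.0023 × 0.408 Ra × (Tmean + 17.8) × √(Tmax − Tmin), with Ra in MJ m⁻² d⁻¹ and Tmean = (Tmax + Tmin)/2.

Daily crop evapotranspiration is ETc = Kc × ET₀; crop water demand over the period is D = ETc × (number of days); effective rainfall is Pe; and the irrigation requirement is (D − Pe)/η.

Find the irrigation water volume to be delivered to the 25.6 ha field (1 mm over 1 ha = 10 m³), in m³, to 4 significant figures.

45020 m³

Tmean = (30.3 + 15.7)/2 = 23.00 °C
0.408 Ra = 0.408 × 30.2 = 12.3216 mm/d equivalent
ET₀ = 0.0023 × 12.3216 × (23.00 + 17.8) × √14.6 = 0.0023 × 12.3216 × 40.80 × 3.8210 = 4.4181 mm/d
ETc = Kc × ET₀ = 1.00 × 4.4181 = 4.4181 mm/d
Crop demand D = ETc × 30 d = 4.4181 × 30 = 132.543 mm
D − Pe = 132.543 − 11.2 = 121.343 mm
Gross irrigation = 121.343 / 0.69 = 175.859 mm
Volume = 175.859 mm × 25.6 ha × 10 = 45019.9 m³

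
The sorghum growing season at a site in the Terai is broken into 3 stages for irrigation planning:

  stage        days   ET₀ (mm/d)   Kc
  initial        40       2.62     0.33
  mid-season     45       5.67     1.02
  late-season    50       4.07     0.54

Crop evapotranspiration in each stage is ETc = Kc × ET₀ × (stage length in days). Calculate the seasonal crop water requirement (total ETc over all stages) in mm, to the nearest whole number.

initial: 0.33 × 2.62 × 40 = 34.58 mm
mid-season: 1.02 × 5.67 × 45 = 260.25 mm
late-season: 0.54 × 4.07 × 50 = 109.89 mm
Seasonal total = 404.72 mm

405 mm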